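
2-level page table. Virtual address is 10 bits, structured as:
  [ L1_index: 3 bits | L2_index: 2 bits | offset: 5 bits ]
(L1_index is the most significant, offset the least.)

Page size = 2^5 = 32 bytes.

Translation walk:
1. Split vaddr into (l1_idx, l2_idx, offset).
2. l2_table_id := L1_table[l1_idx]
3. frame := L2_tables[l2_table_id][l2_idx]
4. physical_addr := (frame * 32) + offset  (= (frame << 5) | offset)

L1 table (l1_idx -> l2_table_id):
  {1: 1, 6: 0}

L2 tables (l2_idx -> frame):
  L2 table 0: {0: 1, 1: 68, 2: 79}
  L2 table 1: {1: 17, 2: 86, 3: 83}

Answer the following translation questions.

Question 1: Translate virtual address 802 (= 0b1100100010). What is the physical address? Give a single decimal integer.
Answer: 2178

Derivation:
vaddr = 802 = 0b1100100010
Split: l1_idx=6, l2_idx=1, offset=2
L1[6] = 0
L2[0][1] = 68
paddr = 68 * 32 + 2 = 2178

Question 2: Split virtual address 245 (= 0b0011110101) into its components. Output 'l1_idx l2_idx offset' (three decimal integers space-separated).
vaddr = 245 = 0b0011110101
  top 3 bits -> l1_idx = 1
  next 2 bits -> l2_idx = 3
  bottom 5 bits -> offset = 21

Answer: 1 3 21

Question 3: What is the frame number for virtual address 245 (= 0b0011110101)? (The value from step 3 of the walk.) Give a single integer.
Answer: 83

Derivation:
vaddr = 245: l1_idx=1, l2_idx=3
L1[1] = 1; L2[1][3] = 83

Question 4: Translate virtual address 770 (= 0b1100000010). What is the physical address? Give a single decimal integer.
vaddr = 770 = 0b1100000010
Split: l1_idx=6, l2_idx=0, offset=2
L1[6] = 0
L2[0][0] = 1
paddr = 1 * 32 + 2 = 34

Answer: 34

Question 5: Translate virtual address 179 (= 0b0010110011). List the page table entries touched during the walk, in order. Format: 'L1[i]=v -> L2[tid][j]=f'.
Answer: L1[1]=1 -> L2[1][1]=17

Derivation:
vaddr = 179 = 0b0010110011
Split: l1_idx=1, l2_idx=1, offset=19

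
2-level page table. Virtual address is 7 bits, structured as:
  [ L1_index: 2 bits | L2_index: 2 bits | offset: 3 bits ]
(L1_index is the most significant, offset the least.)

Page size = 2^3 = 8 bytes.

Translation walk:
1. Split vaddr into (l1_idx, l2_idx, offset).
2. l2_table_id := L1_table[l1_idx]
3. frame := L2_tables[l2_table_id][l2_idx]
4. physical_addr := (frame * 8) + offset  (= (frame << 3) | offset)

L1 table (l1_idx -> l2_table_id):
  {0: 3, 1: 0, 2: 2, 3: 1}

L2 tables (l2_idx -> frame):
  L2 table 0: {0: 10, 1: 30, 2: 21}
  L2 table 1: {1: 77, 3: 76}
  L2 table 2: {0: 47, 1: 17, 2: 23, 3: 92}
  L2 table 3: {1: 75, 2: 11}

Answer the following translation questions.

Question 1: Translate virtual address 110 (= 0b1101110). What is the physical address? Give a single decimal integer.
Answer: 622

Derivation:
vaddr = 110 = 0b1101110
Split: l1_idx=3, l2_idx=1, offset=6
L1[3] = 1
L2[1][1] = 77
paddr = 77 * 8 + 6 = 622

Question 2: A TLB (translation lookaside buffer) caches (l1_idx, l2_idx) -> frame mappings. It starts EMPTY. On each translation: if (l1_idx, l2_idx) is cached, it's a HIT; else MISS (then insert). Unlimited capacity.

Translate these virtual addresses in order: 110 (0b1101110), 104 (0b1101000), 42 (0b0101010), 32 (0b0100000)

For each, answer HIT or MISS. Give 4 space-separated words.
vaddr=110: (3,1) not in TLB -> MISS, insert
vaddr=104: (3,1) in TLB -> HIT
vaddr=42: (1,1) not in TLB -> MISS, insert
vaddr=32: (1,0) not in TLB -> MISS, insert

Answer: MISS HIT MISS MISS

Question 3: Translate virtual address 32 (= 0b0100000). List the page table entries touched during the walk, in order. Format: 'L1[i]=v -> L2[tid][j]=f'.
vaddr = 32 = 0b0100000
Split: l1_idx=1, l2_idx=0, offset=0

Answer: L1[1]=0 -> L2[0][0]=10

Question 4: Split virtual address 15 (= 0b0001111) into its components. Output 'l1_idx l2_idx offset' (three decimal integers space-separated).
Answer: 0 1 7

Derivation:
vaddr = 15 = 0b0001111
  top 2 bits -> l1_idx = 0
  next 2 bits -> l2_idx = 1
  bottom 3 bits -> offset = 7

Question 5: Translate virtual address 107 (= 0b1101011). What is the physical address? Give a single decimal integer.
vaddr = 107 = 0b1101011
Split: l1_idx=3, l2_idx=1, offset=3
L1[3] = 1
L2[1][1] = 77
paddr = 77 * 8 + 3 = 619

Answer: 619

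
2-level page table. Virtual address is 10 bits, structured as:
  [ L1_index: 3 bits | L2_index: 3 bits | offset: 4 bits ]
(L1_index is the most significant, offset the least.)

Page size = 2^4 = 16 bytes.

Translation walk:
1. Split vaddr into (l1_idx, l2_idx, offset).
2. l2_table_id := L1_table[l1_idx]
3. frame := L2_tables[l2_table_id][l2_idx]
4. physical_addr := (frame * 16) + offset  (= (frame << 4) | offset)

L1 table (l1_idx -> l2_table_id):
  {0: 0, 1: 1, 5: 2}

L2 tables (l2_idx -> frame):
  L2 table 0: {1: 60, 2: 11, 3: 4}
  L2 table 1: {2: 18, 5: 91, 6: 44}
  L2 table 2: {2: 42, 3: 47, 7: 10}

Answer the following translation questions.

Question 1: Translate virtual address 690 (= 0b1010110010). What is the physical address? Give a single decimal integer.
Answer: 754

Derivation:
vaddr = 690 = 0b1010110010
Split: l1_idx=5, l2_idx=3, offset=2
L1[5] = 2
L2[2][3] = 47
paddr = 47 * 16 + 2 = 754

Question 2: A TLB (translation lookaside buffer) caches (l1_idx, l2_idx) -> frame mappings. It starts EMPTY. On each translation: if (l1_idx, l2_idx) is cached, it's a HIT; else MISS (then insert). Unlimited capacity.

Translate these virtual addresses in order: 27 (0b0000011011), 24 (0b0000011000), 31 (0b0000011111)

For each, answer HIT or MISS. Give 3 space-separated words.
vaddr=27: (0,1) not in TLB -> MISS, insert
vaddr=24: (0,1) in TLB -> HIT
vaddr=31: (0,1) in TLB -> HIT

Answer: MISS HIT HIT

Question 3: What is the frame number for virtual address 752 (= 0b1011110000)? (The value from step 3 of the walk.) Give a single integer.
Answer: 10

Derivation:
vaddr = 752: l1_idx=5, l2_idx=7
L1[5] = 2; L2[2][7] = 10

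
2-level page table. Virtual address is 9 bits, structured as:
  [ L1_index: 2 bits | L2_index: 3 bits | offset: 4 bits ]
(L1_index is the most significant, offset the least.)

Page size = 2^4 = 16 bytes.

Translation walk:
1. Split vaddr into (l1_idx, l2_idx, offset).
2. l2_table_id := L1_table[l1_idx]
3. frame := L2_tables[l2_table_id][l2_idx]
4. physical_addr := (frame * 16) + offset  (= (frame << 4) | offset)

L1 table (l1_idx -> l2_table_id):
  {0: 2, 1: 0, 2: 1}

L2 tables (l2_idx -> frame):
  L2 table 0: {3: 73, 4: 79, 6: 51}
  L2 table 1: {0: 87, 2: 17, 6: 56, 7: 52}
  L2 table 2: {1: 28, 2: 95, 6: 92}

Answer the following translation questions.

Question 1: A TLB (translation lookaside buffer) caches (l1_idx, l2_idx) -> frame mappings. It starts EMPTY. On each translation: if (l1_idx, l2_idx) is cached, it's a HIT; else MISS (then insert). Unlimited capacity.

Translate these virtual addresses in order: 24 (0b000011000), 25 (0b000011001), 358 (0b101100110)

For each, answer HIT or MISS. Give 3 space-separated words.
vaddr=24: (0,1) not in TLB -> MISS, insert
vaddr=25: (0,1) in TLB -> HIT
vaddr=358: (2,6) not in TLB -> MISS, insert

Answer: MISS HIT MISS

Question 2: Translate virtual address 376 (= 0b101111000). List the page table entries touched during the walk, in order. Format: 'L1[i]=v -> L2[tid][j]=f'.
Answer: L1[2]=1 -> L2[1][7]=52

Derivation:
vaddr = 376 = 0b101111000
Split: l1_idx=2, l2_idx=7, offset=8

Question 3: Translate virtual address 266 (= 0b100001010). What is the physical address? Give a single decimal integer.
vaddr = 266 = 0b100001010
Split: l1_idx=2, l2_idx=0, offset=10
L1[2] = 1
L2[1][0] = 87
paddr = 87 * 16 + 10 = 1402

Answer: 1402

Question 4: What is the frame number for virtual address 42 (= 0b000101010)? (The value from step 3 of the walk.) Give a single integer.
vaddr = 42: l1_idx=0, l2_idx=2
L1[0] = 2; L2[2][2] = 95

Answer: 95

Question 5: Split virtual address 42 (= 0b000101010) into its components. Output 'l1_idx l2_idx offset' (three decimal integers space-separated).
vaddr = 42 = 0b000101010
  top 2 bits -> l1_idx = 0
  next 3 bits -> l2_idx = 2
  bottom 4 bits -> offset = 10

Answer: 0 2 10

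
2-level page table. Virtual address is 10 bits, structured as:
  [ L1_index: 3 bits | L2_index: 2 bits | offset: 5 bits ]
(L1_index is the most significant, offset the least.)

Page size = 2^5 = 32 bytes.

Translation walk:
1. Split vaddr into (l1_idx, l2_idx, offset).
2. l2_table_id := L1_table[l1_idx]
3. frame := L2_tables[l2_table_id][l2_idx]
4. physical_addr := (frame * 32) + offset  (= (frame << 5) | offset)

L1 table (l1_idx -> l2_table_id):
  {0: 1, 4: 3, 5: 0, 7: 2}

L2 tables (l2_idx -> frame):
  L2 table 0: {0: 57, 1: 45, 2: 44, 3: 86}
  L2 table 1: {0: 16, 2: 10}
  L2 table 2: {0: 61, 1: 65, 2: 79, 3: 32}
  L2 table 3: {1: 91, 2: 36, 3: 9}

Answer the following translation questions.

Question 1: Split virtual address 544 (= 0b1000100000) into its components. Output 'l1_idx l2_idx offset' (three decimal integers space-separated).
vaddr = 544 = 0b1000100000
  top 3 bits -> l1_idx = 4
  next 2 bits -> l2_idx = 1
  bottom 5 bits -> offset = 0

Answer: 4 1 0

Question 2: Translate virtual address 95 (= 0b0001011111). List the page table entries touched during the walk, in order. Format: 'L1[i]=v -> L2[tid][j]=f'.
vaddr = 95 = 0b0001011111
Split: l1_idx=0, l2_idx=2, offset=31

Answer: L1[0]=1 -> L2[1][2]=10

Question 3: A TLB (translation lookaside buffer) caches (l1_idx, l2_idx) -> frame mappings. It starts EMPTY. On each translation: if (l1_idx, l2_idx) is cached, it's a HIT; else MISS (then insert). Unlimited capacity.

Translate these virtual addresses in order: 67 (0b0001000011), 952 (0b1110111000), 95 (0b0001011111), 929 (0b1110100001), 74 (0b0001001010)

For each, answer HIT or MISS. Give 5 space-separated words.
Answer: MISS MISS HIT HIT HIT

Derivation:
vaddr=67: (0,2) not in TLB -> MISS, insert
vaddr=952: (7,1) not in TLB -> MISS, insert
vaddr=95: (0,2) in TLB -> HIT
vaddr=929: (7,1) in TLB -> HIT
vaddr=74: (0,2) in TLB -> HIT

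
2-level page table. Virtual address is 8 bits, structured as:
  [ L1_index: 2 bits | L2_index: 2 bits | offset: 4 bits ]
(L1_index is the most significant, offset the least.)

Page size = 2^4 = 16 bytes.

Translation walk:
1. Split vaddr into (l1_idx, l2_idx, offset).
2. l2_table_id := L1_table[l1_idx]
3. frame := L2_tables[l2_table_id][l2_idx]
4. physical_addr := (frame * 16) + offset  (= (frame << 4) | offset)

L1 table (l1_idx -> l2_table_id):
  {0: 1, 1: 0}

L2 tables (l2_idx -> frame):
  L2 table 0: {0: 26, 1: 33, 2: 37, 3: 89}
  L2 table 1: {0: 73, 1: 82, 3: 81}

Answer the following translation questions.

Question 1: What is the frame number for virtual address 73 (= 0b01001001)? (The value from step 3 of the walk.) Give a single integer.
vaddr = 73: l1_idx=1, l2_idx=0
L1[1] = 0; L2[0][0] = 26

Answer: 26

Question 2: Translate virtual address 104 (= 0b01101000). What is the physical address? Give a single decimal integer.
Answer: 600

Derivation:
vaddr = 104 = 0b01101000
Split: l1_idx=1, l2_idx=2, offset=8
L1[1] = 0
L2[0][2] = 37
paddr = 37 * 16 + 8 = 600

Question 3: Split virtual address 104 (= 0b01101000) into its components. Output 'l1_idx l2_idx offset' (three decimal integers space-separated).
vaddr = 104 = 0b01101000
  top 2 bits -> l1_idx = 1
  next 2 bits -> l2_idx = 2
  bottom 4 bits -> offset = 8

Answer: 1 2 8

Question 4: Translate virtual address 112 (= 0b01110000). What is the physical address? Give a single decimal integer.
Answer: 1424

Derivation:
vaddr = 112 = 0b01110000
Split: l1_idx=1, l2_idx=3, offset=0
L1[1] = 0
L2[0][3] = 89
paddr = 89 * 16 + 0 = 1424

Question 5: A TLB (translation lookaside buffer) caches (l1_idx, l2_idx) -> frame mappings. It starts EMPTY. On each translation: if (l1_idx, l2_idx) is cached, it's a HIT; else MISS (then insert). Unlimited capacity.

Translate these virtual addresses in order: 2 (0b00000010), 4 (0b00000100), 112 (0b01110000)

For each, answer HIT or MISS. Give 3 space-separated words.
vaddr=2: (0,0) not in TLB -> MISS, insert
vaddr=4: (0,0) in TLB -> HIT
vaddr=112: (1,3) not in TLB -> MISS, insert

Answer: MISS HIT MISS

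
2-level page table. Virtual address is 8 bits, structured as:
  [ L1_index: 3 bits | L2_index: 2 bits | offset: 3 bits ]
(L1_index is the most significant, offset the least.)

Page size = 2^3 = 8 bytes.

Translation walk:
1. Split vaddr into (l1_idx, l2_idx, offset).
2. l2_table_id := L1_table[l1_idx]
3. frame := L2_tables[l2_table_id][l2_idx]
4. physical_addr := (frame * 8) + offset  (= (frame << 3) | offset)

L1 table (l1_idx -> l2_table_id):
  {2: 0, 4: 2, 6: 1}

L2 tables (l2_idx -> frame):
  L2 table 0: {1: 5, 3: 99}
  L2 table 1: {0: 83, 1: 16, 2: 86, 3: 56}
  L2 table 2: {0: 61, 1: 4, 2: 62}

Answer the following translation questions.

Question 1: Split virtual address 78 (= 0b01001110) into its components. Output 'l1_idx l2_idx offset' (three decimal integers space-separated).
Answer: 2 1 6

Derivation:
vaddr = 78 = 0b01001110
  top 3 bits -> l1_idx = 2
  next 2 bits -> l2_idx = 1
  bottom 3 bits -> offset = 6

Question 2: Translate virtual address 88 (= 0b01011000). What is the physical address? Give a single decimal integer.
Answer: 792

Derivation:
vaddr = 88 = 0b01011000
Split: l1_idx=2, l2_idx=3, offset=0
L1[2] = 0
L2[0][3] = 99
paddr = 99 * 8 + 0 = 792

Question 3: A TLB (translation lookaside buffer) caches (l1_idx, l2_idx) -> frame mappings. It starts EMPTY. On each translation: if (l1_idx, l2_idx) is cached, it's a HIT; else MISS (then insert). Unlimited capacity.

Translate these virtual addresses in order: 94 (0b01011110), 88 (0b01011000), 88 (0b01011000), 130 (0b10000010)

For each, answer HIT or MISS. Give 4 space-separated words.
vaddr=94: (2,3) not in TLB -> MISS, insert
vaddr=88: (2,3) in TLB -> HIT
vaddr=88: (2,3) in TLB -> HIT
vaddr=130: (4,0) not in TLB -> MISS, insert

Answer: MISS HIT HIT MISS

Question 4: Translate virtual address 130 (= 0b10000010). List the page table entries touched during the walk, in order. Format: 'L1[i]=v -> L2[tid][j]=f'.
Answer: L1[4]=2 -> L2[2][0]=61

Derivation:
vaddr = 130 = 0b10000010
Split: l1_idx=4, l2_idx=0, offset=2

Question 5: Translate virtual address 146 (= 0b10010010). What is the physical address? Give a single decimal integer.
Answer: 498

Derivation:
vaddr = 146 = 0b10010010
Split: l1_idx=4, l2_idx=2, offset=2
L1[4] = 2
L2[2][2] = 62
paddr = 62 * 8 + 2 = 498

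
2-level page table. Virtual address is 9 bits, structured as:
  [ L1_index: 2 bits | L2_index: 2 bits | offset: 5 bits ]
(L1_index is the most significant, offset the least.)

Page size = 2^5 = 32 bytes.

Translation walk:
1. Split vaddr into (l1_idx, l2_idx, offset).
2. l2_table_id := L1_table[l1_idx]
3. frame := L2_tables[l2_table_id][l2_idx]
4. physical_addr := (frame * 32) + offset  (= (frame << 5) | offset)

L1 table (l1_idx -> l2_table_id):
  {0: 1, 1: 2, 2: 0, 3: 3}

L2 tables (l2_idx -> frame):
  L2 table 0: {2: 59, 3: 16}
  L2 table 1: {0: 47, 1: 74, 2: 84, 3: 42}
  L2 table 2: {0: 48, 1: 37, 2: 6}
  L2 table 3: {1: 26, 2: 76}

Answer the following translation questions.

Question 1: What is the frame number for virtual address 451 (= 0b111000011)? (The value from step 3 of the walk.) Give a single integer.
vaddr = 451: l1_idx=3, l2_idx=2
L1[3] = 3; L2[3][2] = 76

Answer: 76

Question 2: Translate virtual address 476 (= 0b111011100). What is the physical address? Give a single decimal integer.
Answer: 2460

Derivation:
vaddr = 476 = 0b111011100
Split: l1_idx=3, l2_idx=2, offset=28
L1[3] = 3
L2[3][2] = 76
paddr = 76 * 32 + 28 = 2460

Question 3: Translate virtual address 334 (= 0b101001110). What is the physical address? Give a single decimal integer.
Answer: 1902

Derivation:
vaddr = 334 = 0b101001110
Split: l1_idx=2, l2_idx=2, offset=14
L1[2] = 0
L2[0][2] = 59
paddr = 59 * 32 + 14 = 1902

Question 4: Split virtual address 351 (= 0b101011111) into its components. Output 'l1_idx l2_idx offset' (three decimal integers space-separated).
Answer: 2 2 31

Derivation:
vaddr = 351 = 0b101011111
  top 2 bits -> l1_idx = 2
  next 2 bits -> l2_idx = 2
  bottom 5 bits -> offset = 31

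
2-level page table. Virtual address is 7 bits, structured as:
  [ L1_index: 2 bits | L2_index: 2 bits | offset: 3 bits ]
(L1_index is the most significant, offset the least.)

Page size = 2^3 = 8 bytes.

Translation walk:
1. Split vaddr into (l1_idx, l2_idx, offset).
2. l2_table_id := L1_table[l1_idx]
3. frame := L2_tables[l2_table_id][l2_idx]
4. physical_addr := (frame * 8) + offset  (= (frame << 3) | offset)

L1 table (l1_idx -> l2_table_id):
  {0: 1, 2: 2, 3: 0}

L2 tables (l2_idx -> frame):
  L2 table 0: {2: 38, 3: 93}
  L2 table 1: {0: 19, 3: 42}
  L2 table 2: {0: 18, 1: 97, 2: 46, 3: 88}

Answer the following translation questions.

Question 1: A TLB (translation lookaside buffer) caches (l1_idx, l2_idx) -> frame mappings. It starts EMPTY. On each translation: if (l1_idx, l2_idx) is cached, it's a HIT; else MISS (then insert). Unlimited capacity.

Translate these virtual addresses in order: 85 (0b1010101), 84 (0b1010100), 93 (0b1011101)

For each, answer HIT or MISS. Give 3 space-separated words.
vaddr=85: (2,2) not in TLB -> MISS, insert
vaddr=84: (2,2) in TLB -> HIT
vaddr=93: (2,3) not in TLB -> MISS, insert

Answer: MISS HIT MISS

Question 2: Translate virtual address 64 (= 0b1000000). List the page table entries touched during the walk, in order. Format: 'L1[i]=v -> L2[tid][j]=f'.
vaddr = 64 = 0b1000000
Split: l1_idx=2, l2_idx=0, offset=0

Answer: L1[2]=2 -> L2[2][0]=18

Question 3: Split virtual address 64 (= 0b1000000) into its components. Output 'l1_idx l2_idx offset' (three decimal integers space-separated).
vaddr = 64 = 0b1000000
  top 2 bits -> l1_idx = 2
  next 2 bits -> l2_idx = 0
  bottom 3 bits -> offset = 0

Answer: 2 0 0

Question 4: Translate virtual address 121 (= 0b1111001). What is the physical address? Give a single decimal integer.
Answer: 745

Derivation:
vaddr = 121 = 0b1111001
Split: l1_idx=3, l2_idx=3, offset=1
L1[3] = 0
L2[0][3] = 93
paddr = 93 * 8 + 1 = 745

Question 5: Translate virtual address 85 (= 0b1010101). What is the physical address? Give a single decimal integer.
Answer: 373

Derivation:
vaddr = 85 = 0b1010101
Split: l1_idx=2, l2_idx=2, offset=5
L1[2] = 2
L2[2][2] = 46
paddr = 46 * 8 + 5 = 373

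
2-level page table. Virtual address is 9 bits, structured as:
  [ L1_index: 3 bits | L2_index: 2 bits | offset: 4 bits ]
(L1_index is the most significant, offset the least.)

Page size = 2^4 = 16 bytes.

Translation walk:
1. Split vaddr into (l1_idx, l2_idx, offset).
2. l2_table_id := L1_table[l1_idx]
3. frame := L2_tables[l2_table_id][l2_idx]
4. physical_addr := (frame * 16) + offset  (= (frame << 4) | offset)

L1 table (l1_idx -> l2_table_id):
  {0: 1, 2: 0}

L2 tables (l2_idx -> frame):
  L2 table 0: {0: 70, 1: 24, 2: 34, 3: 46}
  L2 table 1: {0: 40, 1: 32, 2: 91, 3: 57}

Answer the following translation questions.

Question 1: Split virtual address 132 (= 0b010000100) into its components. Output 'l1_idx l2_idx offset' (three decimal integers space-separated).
vaddr = 132 = 0b010000100
  top 3 bits -> l1_idx = 2
  next 2 bits -> l2_idx = 0
  bottom 4 bits -> offset = 4

Answer: 2 0 4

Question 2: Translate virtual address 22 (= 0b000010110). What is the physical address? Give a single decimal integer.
Answer: 518

Derivation:
vaddr = 22 = 0b000010110
Split: l1_idx=0, l2_idx=1, offset=6
L1[0] = 1
L2[1][1] = 32
paddr = 32 * 16 + 6 = 518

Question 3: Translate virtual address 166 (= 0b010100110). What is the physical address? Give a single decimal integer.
vaddr = 166 = 0b010100110
Split: l1_idx=2, l2_idx=2, offset=6
L1[2] = 0
L2[0][2] = 34
paddr = 34 * 16 + 6 = 550

Answer: 550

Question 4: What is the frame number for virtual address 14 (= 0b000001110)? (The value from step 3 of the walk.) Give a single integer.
vaddr = 14: l1_idx=0, l2_idx=0
L1[0] = 1; L2[1][0] = 40

Answer: 40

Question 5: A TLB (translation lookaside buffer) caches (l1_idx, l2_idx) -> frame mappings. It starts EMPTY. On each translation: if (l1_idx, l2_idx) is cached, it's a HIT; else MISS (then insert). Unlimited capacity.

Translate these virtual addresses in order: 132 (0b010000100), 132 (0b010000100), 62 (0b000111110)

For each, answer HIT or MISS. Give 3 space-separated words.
vaddr=132: (2,0) not in TLB -> MISS, insert
vaddr=132: (2,0) in TLB -> HIT
vaddr=62: (0,3) not in TLB -> MISS, insert

Answer: MISS HIT MISS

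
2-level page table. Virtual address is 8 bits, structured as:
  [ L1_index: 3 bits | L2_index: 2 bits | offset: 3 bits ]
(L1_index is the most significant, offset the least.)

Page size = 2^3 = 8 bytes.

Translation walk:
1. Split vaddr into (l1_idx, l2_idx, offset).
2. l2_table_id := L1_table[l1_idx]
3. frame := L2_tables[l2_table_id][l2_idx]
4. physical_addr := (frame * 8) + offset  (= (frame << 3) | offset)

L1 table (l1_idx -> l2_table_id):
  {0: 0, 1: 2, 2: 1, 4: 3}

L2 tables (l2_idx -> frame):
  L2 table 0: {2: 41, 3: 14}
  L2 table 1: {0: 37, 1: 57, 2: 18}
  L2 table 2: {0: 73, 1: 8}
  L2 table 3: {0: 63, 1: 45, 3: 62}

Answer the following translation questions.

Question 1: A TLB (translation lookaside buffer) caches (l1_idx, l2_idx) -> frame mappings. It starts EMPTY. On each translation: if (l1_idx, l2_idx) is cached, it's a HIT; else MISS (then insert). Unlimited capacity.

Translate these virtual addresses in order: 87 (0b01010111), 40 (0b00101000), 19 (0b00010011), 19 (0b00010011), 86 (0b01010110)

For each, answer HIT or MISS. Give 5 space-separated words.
Answer: MISS MISS MISS HIT HIT

Derivation:
vaddr=87: (2,2) not in TLB -> MISS, insert
vaddr=40: (1,1) not in TLB -> MISS, insert
vaddr=19: (0,2) not in TLB -> MISS, insert
vaddr=19: (0,2) in TLB -> HIT
vaddr=86: (2,2) in TLB -> HIT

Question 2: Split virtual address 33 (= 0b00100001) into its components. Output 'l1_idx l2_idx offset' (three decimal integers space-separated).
vaddr = 33 = 0b00100001
  top 3 bits -> l1_idx = 1
  next 2 bits -> l2_idx = 0
  bottom 3 bits -> offset = 1

Answer: 1 0 1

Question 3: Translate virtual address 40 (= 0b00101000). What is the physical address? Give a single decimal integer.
Answer: 64

Derivation:
vaddr = 40 = 0b00101000
Split: l1_idx=1, l2_idx=1, offset=0
L1[1] = 2
L2[2][1] = 8
paddr = 8 * 8 + 0 = 64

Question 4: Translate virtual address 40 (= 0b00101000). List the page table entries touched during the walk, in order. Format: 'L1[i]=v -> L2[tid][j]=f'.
vaddr = 40 = 0b00101000
Split: l1_idx=1, l2_idx=1, offset=0

Answer: L1[1]=2 -> L2[2][1]=8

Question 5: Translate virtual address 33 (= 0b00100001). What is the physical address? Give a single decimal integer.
Answer: 585

Derivation:
vaddr = 33 = 0b00100001
Split: l1_idx=1, l2_idx=0, offset=1
L1[1] = 2
L2[2][0] = 73
paddr = 73 * 8 + 1 = 585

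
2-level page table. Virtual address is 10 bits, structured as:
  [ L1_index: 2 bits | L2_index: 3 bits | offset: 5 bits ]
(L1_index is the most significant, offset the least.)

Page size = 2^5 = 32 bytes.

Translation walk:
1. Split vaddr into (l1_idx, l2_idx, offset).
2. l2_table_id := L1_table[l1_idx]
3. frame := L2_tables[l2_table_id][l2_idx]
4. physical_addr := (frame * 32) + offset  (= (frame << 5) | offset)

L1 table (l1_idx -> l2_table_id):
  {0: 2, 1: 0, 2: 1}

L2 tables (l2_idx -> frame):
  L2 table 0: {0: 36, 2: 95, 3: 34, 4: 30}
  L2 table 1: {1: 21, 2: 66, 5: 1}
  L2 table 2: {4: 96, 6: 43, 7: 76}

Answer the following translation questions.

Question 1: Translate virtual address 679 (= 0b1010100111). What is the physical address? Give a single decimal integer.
Answer: 39

Derivation:
vaddr = 679 = 0b1010100111
Split: l1_idx=2, l2_idx=5, offset=7
L1[2] = 1
L2[1][5] = 1
paddr = 1 * 32 + 7 = 39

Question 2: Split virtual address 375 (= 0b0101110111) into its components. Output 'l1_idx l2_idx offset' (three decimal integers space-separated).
Answer: 1 3 23

Derivation:
vaddr = 375 = 0b0101110111
  top 2 bits -> l1_idx = 1
  next 3 bits -> l2_idx = 3
  bottom 5 bits -> offset = 23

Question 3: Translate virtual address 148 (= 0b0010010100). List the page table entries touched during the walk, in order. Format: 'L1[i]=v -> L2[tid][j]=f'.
Answer: L1[0]=2 -> L2[2][4]=96

Derivation:
vaddr = 148 = 0b0010010100
Split: l1_idx=0, l2_idx=4, offset=20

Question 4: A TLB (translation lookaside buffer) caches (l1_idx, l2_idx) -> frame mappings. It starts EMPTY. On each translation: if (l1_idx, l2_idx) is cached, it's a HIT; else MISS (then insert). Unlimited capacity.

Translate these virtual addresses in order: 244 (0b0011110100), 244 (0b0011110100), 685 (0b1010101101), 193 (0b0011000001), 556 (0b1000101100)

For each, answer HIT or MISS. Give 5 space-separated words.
Answer: MISS HIT MISS MISS MISS

Derivation:
vaddr=244: (0,7) not in TLB -> MISS, insert
vaddr=244: (0,7) in TLB -> HIT
vaddr=685: (2,5) not in TLB -> MISS, insert
vaddr=193: (0,6) not in TLB -> MISS, insert
vaddr=556: (2,1) not in TLB -> MISS, insert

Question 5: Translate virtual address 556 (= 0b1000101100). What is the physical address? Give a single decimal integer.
vaddr = 556 = 0b1000101100
Split: l1_idx=2, l2_idx=1, offset=12
L1[2] = 1
L2[1][1] = 21
paddr = 21 * 32 + 12 = 684

Answer: 684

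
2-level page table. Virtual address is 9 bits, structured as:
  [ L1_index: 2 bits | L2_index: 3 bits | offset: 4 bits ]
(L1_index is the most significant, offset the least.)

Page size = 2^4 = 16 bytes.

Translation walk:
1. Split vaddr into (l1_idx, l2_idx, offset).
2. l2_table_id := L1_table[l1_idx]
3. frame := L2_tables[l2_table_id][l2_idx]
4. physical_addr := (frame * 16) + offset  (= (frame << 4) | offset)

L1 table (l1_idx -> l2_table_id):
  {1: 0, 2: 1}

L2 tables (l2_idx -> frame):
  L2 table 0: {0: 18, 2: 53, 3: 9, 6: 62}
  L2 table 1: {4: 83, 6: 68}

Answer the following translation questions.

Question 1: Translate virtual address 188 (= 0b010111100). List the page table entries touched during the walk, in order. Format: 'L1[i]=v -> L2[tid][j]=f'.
vaddr = 188 = 0b010111100
Split: l1_idx=1, l2_idx=3, offset=12

Answer: L1[1]=0 -> L2[0][3]=9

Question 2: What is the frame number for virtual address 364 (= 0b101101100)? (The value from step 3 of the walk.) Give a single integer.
vaddr = 364: l1_idx=2, l2_idx=6
L1[2] = 1; L2[1][6] = 68

Answer: 68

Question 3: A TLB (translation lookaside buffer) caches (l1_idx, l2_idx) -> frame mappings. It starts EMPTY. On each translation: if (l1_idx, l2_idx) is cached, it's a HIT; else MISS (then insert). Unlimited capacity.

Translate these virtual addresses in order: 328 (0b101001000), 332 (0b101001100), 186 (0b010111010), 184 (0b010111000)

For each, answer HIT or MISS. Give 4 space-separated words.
vaddr=328: (2,4) not in TLB -> MISS, insert
vaddr=332: (2,4) in TLB -> HIT
vaddr=186: (1,3) not in TLB -> MISS, insert
vaddr=184: (1,3) in TLB -> HIT

Answer: MISS HIT MISS HIT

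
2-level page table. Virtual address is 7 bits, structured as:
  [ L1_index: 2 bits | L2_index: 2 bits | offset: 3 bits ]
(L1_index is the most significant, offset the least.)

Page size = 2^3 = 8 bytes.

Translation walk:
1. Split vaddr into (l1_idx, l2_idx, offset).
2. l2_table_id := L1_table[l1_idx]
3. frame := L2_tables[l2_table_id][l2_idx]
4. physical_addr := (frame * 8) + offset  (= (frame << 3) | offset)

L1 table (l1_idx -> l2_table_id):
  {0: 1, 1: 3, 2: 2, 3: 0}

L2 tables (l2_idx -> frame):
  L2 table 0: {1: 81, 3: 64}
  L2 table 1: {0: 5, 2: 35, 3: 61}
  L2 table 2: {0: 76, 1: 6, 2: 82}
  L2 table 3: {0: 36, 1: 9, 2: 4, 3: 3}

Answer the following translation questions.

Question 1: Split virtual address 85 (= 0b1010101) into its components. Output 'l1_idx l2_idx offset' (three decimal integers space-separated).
Answer: 2 2 5

Derivation:
vaddr = 85 = 0b1010101
  top 2 bits -> l1_idx = 2
  next 2 bits -> l2_idx = 2
  bottom 3 bits -> offset = 5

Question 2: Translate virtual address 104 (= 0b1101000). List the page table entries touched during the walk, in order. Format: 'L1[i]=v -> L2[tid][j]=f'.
vaddr = 104 = 0b1101000
Split: l1_idx=3, l2_idx=1, offset=0

Answer: L1[3]=0 -> L2[0][1]=81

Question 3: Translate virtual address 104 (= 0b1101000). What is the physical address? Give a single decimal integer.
vaddr = 104 = 0b1101000
Split: l1_idx=3, l2_idx=1, offset=0
L1[3] = 0
L2[0][1] = 81
paddr = 81 * 8 + 0 = 648

Answer: 648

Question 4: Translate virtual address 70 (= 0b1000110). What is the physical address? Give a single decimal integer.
Answer: 614

Derivation:
vaddr = 70 = 0b1000110
Split: l1_idx=2, l2_idx=0, offset=6
L1[2] = 2
L2[2][0] = 76
paddr = 76 * 8 + 6 = 614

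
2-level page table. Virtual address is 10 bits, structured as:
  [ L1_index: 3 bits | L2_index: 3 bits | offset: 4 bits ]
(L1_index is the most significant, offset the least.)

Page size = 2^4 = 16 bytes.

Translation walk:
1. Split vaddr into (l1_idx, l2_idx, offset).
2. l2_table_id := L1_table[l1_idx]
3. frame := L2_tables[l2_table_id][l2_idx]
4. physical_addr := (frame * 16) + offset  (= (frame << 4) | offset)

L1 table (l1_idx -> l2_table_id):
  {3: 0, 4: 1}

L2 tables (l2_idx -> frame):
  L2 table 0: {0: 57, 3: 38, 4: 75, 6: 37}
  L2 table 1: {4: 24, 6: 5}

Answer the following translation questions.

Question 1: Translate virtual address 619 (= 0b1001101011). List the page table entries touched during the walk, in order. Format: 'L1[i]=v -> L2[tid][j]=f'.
Answer: L1[4]=1 -> L2[1][6]=5

Derivation:
vaddr = 619 = 0b1001101011
Split: l1_idx=4, l2_idx=6, offset=11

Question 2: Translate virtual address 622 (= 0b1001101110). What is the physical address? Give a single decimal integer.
vaddr = 622 = 0b1001101110
Split: l1_idx=4, l2_idx=6, offset=14
L1[4] = 1
L2[1][6] = 5
paddr = 5 * 16 + 14 = 94

Answer: 94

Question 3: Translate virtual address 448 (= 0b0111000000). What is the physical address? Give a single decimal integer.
vaddr = 448 = 0b0111000000
Split: l1_idx=3, l2_idx=4, offset=0
L1[3] = 0
L2[0][4] = 75
paddr = 75 * 16 + 0 = 1200

Answer: 1200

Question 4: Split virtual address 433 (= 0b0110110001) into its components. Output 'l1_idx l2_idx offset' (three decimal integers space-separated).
vaddr = 433 = 0b0110110001
  top 3 bits -> l1_idx = 3
  next 3 bits -> l2_idx = 3
  bottom 4 bits -> offset = 1

Answer: 3 3 1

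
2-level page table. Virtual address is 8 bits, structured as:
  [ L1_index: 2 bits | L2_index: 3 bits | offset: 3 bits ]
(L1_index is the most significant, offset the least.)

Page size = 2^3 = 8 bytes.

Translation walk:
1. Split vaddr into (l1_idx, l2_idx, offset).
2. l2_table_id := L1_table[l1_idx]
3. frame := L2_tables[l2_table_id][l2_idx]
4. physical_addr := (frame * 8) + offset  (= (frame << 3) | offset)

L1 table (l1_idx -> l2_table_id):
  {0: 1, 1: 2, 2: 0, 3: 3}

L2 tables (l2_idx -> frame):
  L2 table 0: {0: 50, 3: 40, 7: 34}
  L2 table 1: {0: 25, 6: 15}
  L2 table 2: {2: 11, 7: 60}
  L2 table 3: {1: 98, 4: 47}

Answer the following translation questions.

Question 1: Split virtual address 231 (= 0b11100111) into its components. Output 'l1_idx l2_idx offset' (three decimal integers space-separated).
Answer: 3 4 7

Derivation:
vaddr = 231 = 0b11100111
  top 2 bits -> l1_idx = 3
  next 3 bits -> l2_idx = 4
  bottom 3 bits -> offset = 7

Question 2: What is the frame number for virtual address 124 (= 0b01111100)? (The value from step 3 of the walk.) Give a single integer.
vaddr = 124: l1_idx=1, l2_idx=7
L1[1] = 2; L2[2][7] = 60

Answer: 60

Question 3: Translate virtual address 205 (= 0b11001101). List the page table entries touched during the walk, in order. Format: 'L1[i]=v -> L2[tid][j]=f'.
Answer: L1[3]=3 -> L2[3][1]=98

Derivation:
vaddr = 205 = 0b11001101
Split: l1_idx=3, l2_idx=1, offset=5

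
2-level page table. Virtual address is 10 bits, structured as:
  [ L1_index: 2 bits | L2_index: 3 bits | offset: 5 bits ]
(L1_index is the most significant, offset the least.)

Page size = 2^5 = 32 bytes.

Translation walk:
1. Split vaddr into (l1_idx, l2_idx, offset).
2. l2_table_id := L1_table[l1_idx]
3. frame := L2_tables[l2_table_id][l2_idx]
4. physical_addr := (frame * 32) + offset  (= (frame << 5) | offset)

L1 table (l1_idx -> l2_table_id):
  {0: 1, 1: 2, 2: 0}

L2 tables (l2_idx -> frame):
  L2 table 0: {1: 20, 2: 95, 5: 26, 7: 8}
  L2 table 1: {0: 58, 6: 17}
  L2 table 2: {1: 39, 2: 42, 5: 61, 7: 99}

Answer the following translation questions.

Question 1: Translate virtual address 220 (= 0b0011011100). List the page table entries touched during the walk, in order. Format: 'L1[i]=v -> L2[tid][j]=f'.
Answer: L1[0]=1 -> L2[1][6]=17

Derivation:
vaddr = 220 = 0b0011011100
Split: l1_idx=0, l2_idx=6, offset=28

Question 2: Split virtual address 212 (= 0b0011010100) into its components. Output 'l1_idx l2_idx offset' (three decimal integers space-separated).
vaddr = 212 = 0b0011010100
  top 2 bits -> l1_idx = 0
  next 3 bits -> l2_idx = 6
  bottom 5 bits -> offset = 20

Answer: 0 6 20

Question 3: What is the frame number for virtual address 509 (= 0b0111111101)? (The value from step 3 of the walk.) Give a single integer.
Answer: 99

Derivation:
vaddr = 509: l1_idx=1, l2_idx=7
L1[1] = 2; L2[2][7] = 99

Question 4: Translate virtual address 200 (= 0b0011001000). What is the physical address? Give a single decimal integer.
vaddr = 200 = 0b0011001000
Split: l1_idx=0, l2_idx=6, offset=8
L1[0] = 1
L2[1][6] = 17
paddr = 17 * 32 + 8 = 552

Answer: 552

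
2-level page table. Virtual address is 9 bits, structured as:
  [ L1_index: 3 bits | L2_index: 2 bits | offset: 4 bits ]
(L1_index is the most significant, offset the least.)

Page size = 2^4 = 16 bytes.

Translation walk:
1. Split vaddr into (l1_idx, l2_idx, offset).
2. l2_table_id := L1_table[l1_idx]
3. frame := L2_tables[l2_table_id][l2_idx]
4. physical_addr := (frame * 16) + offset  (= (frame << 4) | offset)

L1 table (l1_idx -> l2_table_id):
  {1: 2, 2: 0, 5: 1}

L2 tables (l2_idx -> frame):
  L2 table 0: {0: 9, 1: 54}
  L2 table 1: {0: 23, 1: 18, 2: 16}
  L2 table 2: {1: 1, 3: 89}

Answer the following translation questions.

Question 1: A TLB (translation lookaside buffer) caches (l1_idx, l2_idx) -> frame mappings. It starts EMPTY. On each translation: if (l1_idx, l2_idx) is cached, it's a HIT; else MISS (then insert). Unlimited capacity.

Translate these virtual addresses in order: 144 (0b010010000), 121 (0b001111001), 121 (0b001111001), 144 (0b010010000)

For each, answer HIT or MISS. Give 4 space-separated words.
Answer: MISS MISS HIT HIT

Derivation:
vaddr=144: (2,1) not in TLB -> MISS, insert
vaddr=121: (1,3) not in TLB -> MISS, insert
vaddr=121: (1,3) in TLB -> HIT
vaddr=144: (2,1) in TLB -> HIT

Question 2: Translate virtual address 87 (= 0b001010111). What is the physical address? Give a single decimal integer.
vaddr = 87 = 0b001010111
Split: l1_idx=1, l2_idx=1, offset=7
L1[1] = 2
L2[2][1] = 1
paddr = 1 * 16 + 7 = 23

Answer: 23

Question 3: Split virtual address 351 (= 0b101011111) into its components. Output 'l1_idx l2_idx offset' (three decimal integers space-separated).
vaddr = 351 = 0b101011111
  top 3 bits -> l1_idx = 5
  next 2 bits -> l2_idx = 1
  bottom 4 bits -> offset = 15

Answer: 5 1 15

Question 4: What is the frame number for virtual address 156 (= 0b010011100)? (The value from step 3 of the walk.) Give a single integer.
vaddr = 156: l1_idx=2, l2_idx=1
L1[2] = 0; L2[0][1] = 54

Answer: 54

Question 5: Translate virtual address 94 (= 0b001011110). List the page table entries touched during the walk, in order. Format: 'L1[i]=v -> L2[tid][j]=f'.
Answer: L1[1]=2 -> L2[2][1]=1

Derivation:
vaddr = 94 = 0b001011110
Split: l1_idx=1, l2_idx=1, offset=14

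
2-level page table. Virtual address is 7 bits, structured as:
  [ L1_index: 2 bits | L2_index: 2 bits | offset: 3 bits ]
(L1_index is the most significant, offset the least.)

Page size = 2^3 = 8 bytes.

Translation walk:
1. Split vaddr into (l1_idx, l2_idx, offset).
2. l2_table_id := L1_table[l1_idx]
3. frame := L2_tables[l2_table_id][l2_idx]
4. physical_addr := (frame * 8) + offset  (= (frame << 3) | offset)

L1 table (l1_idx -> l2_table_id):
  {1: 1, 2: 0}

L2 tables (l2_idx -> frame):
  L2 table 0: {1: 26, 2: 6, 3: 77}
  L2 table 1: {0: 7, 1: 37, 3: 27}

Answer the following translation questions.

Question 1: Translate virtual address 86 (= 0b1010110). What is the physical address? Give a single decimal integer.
vaddr = 86 = 0b1010110
Split: l1_idx=2, l2_idx=2, offset=6
L1[2] = 0
L2[0][2] = 6
paddr = 6 * 8 + 6 = 54

Answer: 54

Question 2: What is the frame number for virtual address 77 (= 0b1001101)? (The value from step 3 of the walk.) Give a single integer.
vaddr = 77: l1_idx=2, l2_idx=1
L1[2] = 0; L2[0][1] = 26

Answer: 26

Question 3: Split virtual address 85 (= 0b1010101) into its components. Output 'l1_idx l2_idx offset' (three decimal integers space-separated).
Answer: 2 2 5

Derivation:
vaddr = 85 = 0b1010101
  top 2 bits -> l1_idx = 2
  next 2 bits -> l2_idx = 2
  bottom 3 bits -> offset = 5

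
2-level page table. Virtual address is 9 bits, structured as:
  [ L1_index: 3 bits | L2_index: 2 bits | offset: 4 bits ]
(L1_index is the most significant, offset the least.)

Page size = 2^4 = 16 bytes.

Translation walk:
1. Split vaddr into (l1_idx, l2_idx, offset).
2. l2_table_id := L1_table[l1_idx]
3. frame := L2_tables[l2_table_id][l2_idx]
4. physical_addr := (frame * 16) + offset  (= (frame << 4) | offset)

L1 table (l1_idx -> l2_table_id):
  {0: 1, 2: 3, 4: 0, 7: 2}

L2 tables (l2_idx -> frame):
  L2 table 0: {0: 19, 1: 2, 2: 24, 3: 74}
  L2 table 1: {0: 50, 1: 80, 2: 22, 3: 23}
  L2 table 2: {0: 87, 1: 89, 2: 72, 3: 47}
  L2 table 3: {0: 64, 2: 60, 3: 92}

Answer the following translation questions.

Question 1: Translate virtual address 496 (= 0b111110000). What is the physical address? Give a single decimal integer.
vaddr = 496 = 0b111110000
Split: l1_idx=7, l2_idx=3, offset=0
L1[7] = 2
L2[2][3] = 47
paddr = 47 * 16 + 0 = 752

Answer: 752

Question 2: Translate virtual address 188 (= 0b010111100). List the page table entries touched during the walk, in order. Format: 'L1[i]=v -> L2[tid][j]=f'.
Answer: L1[2]=3 -> L2[3][3]=92

Derivation:
vaddr = 188 = 0b010111100
Split: l1_idx=2, l2_idx=3, offset=12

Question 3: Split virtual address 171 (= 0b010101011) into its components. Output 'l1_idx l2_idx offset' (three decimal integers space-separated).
vaddr = 171 = 0b010101011
  top 3 bits -> l1_idx = 2
  next 2 bits -> l2_idx = 2
  bottom 4 bits -> offset = 11

Answer: 2 2 11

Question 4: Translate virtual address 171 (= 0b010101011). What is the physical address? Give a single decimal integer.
Answer: 971

Derivation:
vaddr = 171 = 0b010101011
Split: l1_idx=2, l2_idx=2, offset=11
L1[2] = 3
L2[3][2] = 60
paddr = 60 * 16 + 11 = 971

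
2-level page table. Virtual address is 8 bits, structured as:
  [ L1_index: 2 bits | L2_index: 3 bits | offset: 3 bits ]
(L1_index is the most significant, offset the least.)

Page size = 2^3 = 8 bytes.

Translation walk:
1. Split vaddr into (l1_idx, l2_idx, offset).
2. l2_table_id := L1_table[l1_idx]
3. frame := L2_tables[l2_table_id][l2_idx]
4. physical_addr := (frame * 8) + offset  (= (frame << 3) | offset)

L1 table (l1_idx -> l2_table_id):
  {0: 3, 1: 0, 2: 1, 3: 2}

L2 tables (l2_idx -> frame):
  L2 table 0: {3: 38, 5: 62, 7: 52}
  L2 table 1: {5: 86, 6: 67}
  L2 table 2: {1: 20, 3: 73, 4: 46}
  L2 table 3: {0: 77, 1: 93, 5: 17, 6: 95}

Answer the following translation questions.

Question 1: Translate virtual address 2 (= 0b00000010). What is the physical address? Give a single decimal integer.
vaddr = 2 = 0b00000010
Split: l1_idx=0, l2_idx=0, offset=2
L1[0] = 3
L2[3][0] = 77
paddr = 77 * 8 + 2 = 618

Answer: 618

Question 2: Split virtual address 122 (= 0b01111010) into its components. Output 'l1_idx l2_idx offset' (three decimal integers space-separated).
Answer: 1 7 2

Derivation:
vaddr = 122 = 0b01111010
  top 2 bits -> l1_idx = 1
  next 3 bits -> l2_idx = 7
  bottom 3 bits -> offset = 2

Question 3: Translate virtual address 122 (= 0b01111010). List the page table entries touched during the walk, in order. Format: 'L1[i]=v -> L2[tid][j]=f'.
Answer: L1[1]=0 -> L2[0][7]=52

Derivation:
vaddr = 122 = 0b01111010
Split: l1_idx=1, l2_idx=7, offset=2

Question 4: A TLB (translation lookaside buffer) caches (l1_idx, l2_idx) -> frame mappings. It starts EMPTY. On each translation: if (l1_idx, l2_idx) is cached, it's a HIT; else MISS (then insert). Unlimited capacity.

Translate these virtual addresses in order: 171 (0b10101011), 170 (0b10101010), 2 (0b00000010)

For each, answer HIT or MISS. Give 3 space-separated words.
vaddr=171: (2,5) not in TLB -> MISS, insert
vaddr=170: (2,5) in TLB -> HIT
vaddr=2: (0,0) not in TLB -> MISS, insert

Answer: MISS HIT MISS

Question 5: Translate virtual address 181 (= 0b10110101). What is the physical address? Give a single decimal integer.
vaddr = 181 = 0b10110101
Split: l1_idx=2, l2_idx=6, offset=5
L1[2] = 1
L2[1][6] = 67
paddr = 67 * 8 + 5 = 541

Answer: 541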